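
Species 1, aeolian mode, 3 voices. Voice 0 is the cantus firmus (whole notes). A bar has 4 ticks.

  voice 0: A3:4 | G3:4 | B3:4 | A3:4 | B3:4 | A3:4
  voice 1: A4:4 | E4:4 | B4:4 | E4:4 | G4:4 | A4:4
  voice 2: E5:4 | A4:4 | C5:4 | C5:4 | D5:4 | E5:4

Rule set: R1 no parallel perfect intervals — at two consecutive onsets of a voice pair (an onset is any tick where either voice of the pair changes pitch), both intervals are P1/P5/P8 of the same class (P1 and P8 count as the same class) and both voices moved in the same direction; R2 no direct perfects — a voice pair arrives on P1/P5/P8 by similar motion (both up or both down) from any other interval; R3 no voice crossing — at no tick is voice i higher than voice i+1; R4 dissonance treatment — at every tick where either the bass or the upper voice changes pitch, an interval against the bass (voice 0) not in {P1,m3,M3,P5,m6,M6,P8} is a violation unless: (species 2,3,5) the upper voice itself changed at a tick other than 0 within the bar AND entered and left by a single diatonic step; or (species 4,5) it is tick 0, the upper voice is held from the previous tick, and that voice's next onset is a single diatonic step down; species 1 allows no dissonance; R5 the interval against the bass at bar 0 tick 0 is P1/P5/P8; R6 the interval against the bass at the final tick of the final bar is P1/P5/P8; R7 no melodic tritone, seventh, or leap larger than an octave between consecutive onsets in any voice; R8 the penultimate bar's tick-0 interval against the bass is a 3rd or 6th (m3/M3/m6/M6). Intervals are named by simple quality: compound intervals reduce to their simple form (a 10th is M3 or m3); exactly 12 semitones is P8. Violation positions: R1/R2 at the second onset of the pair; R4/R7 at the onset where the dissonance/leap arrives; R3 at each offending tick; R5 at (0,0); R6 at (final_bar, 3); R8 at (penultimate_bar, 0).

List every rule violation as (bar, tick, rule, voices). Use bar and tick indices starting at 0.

(1, 0, R4, (0, 2))
(2, 0, R2, (0, 1))
(2, 0, R4, (0, 2))
(3, 0, R2, (0, 1))
(4, 0, R2, (1, 2))
(5, 0, R1, (1, 2))

bar 0: v0=A3 v1=A4 v2=E5 downbeat P5
bar 1: v0=G3 v1=E4 v2=A4 downbeat M2
bar 2: v0=B3 v1=B4 v2=C5 downbeat m2
bar 3: v0=A3 v1=E4 v2=C5 downbeat m3
bar 4: v0=B3 v1=G4 v2=D5 downbeat m3
bar 5: v0=A3 v1=A4 v2=E5 downbeat P5
  -> R4 @ bar 1 tick 0 v(0, 2): G3/A4 M2 untreated
  -> R2 @ bar 2 tick 0 v(0, 1): G3/E4 M6 -> B3/B4 P8 similar
  -> R4 @ bar 2 tick 0 v(0, 2): B3/C5 m2 untreated
  -> R2 @ bar 3 tick 0 v(0, 1): B3/B4 P8 -> A3/E4 P5 similar
  -> R2 @ bar 4 tick 0 v(1, 2): E4/C5 m6 -> G4/D5 P5 similar
  -> R1 @ bar 5 tick 0 v(1, 2): G4/D5 P5 -> A4/E5 P5 similar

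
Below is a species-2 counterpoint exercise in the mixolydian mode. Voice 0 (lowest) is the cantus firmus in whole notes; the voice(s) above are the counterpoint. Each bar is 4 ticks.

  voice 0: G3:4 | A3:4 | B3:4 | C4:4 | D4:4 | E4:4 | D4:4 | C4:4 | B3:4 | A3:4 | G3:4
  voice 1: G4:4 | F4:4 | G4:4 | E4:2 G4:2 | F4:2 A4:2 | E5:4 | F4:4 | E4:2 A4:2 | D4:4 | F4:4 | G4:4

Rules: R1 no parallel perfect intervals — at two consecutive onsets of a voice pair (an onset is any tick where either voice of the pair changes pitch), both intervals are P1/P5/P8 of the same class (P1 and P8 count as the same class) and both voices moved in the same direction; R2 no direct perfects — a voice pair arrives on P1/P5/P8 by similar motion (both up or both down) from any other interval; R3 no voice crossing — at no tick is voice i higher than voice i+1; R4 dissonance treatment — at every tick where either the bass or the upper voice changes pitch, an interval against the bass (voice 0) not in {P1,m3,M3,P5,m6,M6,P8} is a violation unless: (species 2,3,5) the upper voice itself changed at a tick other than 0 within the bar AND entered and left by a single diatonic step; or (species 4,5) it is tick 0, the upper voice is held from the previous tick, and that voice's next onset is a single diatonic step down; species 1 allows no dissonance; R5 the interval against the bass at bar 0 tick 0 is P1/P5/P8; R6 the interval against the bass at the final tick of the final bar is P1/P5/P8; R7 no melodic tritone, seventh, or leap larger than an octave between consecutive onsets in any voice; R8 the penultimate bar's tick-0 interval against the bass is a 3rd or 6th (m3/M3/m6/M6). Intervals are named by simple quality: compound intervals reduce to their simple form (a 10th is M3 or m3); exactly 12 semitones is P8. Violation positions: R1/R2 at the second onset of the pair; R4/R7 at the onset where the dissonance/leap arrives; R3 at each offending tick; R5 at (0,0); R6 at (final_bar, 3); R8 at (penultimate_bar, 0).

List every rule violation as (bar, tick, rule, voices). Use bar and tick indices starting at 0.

bar 0: v0=G3 v1=G4 downbeat P8
bar 1: v0=A3 v1=F4 downbeat m6
bar 2: v0=B3 v1=G4 downbeat m6
bar 3: v0=C4 v1=E4 downbeat M3
bar 4: v0=D4 v1=F4 downbeat m3
bar 5: v0=E4 v1=E5 downbeat P8
bar 6: v0=D4 v1=F4 downbeat m3
bar 7: v0=C4 v1=E4 downbeat M3
bar 8: v0=B3 v1=D4 downbeat m3
bar 9: v0=A3 v1=F4 downbeat m6
bar 10: v0=G3 v1=G4 downbeat P8
  -> R2 @ bar 5 tick 0 v(0, 1): D4/A4 P5 -> E4/E5 P8 similar
  -> R7 @ bar 6 tick 0 v(1,): E5->F4 leap 11st

(5, 0, R2, (0, 1))
(6, 0, R7, (1,))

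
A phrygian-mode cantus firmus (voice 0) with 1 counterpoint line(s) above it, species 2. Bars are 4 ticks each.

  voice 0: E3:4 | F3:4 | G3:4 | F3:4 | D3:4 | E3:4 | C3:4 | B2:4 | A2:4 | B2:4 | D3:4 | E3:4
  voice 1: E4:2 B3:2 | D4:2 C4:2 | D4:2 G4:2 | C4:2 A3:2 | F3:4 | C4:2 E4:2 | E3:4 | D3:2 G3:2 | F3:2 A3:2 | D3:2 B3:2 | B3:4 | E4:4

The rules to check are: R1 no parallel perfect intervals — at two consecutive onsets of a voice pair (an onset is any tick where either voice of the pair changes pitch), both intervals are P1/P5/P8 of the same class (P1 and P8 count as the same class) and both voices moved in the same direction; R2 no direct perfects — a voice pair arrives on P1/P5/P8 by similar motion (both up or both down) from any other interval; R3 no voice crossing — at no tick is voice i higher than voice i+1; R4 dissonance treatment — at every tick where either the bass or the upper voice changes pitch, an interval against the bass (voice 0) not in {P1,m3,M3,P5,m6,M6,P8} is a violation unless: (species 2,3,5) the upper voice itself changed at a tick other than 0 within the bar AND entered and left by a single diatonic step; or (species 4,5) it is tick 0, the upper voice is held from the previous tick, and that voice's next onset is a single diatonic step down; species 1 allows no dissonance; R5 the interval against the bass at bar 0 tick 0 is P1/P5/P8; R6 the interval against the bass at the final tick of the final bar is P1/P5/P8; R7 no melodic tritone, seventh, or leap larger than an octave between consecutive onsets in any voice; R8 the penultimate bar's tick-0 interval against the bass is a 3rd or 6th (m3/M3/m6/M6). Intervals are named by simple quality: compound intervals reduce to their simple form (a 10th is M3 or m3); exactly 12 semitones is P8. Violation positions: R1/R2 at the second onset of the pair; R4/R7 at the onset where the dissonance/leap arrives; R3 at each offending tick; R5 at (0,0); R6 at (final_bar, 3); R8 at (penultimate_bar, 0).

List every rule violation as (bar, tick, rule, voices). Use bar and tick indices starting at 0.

bar 0: v0=E3 v1=E4 downbeat P8
bar 1: v0=F3 v1=D4 downbeat M6
bar 2: v0=G3 v1=D4 downbeat P5
bar 3: v0=F3 v1=C4 downbeat P5
bar 4: v0=D3 v1=F3 downbeat m3
bar 5: v0=E3 v1=C4 downbeat m6
bar 6: v0=C3 v1=E3 downbeat M3
bar 7: v0=B2 v1=D3 downbeat m3
bar 8: v0=A2 v1=F3 downbeat m6
bar 9: v0=B2 v1=D3 downbeat m3
bar 10: v0=D3 v1=B3 downbeat M6
bar 11: v0=E3 v1=E4 downbeat P8
  -> R1 @ bar 2 tick 0 v(0, 1): F3/C4 P5 -> G3/D4 P5 similar
  -> R2 @ bar 3 tick 0 v(0, 1): G3/G4 P8 -> F3/C4 P5 similar
  -> R2 @ bar 11 tick 0 v(0, 1): D3/B3 M6 -> E3/E4 P8 similar

(2, 0, R1, (0, 1))
(3, 0, R2, (0, 1))
(11, 0, R2, (0, 1))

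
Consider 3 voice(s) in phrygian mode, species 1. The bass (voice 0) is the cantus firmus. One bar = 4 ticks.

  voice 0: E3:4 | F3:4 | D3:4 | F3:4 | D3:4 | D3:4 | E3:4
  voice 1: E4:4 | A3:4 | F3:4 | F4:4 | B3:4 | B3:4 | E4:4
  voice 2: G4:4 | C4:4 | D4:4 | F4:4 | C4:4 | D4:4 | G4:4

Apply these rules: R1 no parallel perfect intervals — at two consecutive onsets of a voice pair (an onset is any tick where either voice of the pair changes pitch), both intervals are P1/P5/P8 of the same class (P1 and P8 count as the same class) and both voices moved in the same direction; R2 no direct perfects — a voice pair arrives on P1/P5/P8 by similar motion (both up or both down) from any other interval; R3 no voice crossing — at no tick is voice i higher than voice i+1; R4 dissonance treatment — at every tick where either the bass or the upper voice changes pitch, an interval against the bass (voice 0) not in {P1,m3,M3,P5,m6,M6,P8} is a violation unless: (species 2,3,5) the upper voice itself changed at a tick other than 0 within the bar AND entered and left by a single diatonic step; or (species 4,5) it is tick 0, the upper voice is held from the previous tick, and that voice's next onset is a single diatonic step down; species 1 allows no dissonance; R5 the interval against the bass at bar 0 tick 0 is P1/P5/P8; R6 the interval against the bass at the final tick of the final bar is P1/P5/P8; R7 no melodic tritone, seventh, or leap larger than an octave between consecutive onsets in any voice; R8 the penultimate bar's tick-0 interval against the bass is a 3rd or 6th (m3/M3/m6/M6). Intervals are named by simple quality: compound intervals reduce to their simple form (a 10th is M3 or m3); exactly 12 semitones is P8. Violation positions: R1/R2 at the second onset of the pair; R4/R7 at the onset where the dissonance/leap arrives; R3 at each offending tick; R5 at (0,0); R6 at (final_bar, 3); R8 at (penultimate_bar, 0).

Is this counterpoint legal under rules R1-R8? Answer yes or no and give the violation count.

bar 0: v0=E3 v1=E4 v2=G4 (m3)
bar 1: v0=F3 v1=A3 v2=C4 (P5)
bar 2: v0=D3 v1=F3 v2=D4 (P8)
bar 3: v0=F3 v1=F4 v2=F4 (P8)
bar 4: v0=D3 v1=B3 v2=C4 (m7)
bar 5: v0=D3 v1=B3 v2=D4 (P8)
bar 6: v0=E3 v1=E4 v2=G4 (m3)
  R5 @ bar0.0: opens on m3
  R1 @ bar3.0: D3/D4 P8 -> F3/F4 P8 similar
  R2 @ bar3.0: D3/F3 m3 -> F3/F4 P8 similar
  R2 @ bar3.0: F3/D4 M6 -> F4/F4 P1 similar
  R4 @ bar4.0: D3/C4 m7 untreated
  R7 @ bar4.0: F4->B3 leap 6st
  R8 @ bar5.0: penult P8 not 3rd/6th
  R2 @ bar6.0: D3/B3 M6 -> E3/E4 P8 similar
  R6 @ bar6.3: closes on m3

No (9 violations)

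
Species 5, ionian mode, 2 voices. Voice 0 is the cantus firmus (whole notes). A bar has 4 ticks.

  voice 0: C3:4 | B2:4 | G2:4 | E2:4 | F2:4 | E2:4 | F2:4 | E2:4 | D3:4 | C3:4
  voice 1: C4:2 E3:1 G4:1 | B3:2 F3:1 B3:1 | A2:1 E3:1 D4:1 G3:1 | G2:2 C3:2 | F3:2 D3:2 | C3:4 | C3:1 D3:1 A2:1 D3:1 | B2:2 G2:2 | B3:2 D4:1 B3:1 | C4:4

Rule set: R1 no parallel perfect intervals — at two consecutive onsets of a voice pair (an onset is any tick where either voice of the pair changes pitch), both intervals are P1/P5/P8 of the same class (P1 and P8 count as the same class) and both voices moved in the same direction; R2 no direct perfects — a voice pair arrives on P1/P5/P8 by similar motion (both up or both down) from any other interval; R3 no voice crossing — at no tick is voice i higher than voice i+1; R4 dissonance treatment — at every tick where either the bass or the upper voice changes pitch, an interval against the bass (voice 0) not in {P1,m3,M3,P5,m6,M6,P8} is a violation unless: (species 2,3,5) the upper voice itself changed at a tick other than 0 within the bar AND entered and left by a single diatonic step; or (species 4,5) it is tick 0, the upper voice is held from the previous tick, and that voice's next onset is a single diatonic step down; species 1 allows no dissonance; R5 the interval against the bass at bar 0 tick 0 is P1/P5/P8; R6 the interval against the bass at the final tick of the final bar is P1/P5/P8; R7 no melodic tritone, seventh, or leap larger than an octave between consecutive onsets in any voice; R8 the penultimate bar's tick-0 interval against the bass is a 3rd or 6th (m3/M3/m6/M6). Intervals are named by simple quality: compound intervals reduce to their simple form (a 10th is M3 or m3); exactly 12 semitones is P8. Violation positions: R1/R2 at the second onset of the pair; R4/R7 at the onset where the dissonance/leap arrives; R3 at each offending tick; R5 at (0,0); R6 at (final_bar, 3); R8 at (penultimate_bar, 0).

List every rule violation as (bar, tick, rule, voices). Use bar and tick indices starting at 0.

bar 0: v0=C3 v1=C4 downbeat P8
bar 1: v0=B2 v1=B3 downbeat P8
bar 2: v0=G2 v1=A2 downbeat M2
bar 3: v0=E2 v1=G2 downbeat m3
bar 4: v0=F2 v1=F3 downbeat P8
bar 5: v0=E2 v1=C3 downbeat m6
bar 6: v0=F2 v1=C3 downbeat P5
bar 7: v0=E2 v1=B2 downbeat P5
bar 8: v0=D3 v1=B3 downbeat M6
bar 9: v0=C3 v1=C4 downbeat P8
  -> R7 @ bar 0 tick 3 v(1,): E3->G4 leap 15st
  -> R2 @ bar 1 tick 0 v(0, 1): C3/G4 P5 -> B2/B3 P8 similar
  -> R4 @ bar 1 tick 2 v(0, 1): B2/F3 TT untreated
  -> R7 @ bar 1 tick 2 v(1,): B3->F3 leap 6st
  -> R7 @ bar 1 tick 3 v(1,): F3->B3 leap 6st
  -> R4 @ bar 2 tick 0 v(0, 1): G2/A2 M2 untreated
  -> R7 @ bar 2 tick 0 v(1,): B3->A2 leap 14st
  -> R7 @ bar 2 tick 2 v(1,): E3->D4 leap 10st
  -> R2 @ bar 4 tick 0 v(0, 1): E2/C3 m6 -> F2/F3 P8 similar
  -> R2 @ bar 7 tick 0 v(0, 1): F2/D3 M6 -> E2/B2 P5 similar
  -> R7 @ bar 8 tick 0 v(0,): E2->D3 leap 10st
  -> R7 @ bar 8 tick 0 v(1,): G2->B3 leap 16st

(0, 3, R7, (1,))
(1, 0, R2, (0, 1))
(1, 2, R4, (0, 1))
(1, 2, R7, (1,))
(1, 3, R7, (1,))
(2, 0, R4, (0, 1))
(2, 0, R7, (1,))
(2, 2, R7, (1,))
(4, 0, R2, (0, 1))
(7, 0, R2, (0, 1))
(8, 0, R7, (0,))
(8, 0, R7, (1,))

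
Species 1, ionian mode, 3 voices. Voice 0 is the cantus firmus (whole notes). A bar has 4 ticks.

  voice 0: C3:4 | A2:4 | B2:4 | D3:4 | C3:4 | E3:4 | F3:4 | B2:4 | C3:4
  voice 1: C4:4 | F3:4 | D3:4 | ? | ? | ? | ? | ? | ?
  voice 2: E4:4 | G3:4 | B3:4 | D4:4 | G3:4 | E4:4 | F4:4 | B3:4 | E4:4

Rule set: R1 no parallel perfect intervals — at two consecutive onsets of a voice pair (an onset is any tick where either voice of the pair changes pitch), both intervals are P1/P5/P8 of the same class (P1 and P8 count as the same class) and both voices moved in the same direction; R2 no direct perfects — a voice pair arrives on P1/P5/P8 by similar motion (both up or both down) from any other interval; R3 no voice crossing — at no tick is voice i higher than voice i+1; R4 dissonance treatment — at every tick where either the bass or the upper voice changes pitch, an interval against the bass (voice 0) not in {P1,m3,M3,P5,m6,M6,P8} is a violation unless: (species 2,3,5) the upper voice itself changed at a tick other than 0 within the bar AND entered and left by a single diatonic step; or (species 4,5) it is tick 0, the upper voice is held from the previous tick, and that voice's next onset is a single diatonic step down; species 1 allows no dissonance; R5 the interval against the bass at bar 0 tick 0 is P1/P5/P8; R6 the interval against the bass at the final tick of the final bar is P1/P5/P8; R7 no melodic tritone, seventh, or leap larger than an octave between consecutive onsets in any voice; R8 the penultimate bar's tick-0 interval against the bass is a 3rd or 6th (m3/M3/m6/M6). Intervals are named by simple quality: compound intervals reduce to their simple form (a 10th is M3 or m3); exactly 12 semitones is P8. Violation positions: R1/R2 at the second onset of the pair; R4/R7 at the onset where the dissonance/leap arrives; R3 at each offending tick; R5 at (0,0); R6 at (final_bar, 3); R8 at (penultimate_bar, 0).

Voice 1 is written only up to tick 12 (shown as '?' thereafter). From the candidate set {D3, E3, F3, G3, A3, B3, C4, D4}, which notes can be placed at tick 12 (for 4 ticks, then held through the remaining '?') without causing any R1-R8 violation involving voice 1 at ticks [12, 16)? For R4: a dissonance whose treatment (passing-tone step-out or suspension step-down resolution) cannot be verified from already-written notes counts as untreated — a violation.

D3: legal
E3: violates R4
F3: legal
G3: violates R2,R4
A3: violates R2
B3: legal
C4: violates R4,R7
D4: violates R2

{B3, D3, F3}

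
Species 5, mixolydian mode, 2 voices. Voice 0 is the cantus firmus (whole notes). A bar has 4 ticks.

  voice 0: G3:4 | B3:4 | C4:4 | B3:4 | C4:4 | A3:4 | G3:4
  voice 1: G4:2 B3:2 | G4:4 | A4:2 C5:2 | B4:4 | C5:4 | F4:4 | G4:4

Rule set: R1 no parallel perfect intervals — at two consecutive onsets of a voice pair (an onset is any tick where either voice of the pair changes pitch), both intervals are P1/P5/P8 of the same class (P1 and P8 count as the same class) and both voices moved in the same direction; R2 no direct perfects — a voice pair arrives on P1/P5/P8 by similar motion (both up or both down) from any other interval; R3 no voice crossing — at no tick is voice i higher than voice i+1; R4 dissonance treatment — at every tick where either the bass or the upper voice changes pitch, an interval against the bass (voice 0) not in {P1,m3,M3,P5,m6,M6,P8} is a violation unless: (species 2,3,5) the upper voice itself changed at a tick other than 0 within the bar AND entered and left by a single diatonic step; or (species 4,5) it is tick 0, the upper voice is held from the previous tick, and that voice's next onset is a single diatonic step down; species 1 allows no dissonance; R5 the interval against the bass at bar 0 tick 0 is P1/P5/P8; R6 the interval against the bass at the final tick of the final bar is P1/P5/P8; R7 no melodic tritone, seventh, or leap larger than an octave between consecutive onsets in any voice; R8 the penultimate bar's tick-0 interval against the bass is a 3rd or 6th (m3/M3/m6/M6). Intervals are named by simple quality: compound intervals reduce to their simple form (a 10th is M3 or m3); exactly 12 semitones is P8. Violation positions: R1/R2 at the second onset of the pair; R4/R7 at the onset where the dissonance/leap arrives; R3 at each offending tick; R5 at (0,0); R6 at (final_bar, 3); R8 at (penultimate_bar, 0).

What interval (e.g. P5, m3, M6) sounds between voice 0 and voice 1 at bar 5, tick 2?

voice 0=A3 voice 1=F4 -> m6

m6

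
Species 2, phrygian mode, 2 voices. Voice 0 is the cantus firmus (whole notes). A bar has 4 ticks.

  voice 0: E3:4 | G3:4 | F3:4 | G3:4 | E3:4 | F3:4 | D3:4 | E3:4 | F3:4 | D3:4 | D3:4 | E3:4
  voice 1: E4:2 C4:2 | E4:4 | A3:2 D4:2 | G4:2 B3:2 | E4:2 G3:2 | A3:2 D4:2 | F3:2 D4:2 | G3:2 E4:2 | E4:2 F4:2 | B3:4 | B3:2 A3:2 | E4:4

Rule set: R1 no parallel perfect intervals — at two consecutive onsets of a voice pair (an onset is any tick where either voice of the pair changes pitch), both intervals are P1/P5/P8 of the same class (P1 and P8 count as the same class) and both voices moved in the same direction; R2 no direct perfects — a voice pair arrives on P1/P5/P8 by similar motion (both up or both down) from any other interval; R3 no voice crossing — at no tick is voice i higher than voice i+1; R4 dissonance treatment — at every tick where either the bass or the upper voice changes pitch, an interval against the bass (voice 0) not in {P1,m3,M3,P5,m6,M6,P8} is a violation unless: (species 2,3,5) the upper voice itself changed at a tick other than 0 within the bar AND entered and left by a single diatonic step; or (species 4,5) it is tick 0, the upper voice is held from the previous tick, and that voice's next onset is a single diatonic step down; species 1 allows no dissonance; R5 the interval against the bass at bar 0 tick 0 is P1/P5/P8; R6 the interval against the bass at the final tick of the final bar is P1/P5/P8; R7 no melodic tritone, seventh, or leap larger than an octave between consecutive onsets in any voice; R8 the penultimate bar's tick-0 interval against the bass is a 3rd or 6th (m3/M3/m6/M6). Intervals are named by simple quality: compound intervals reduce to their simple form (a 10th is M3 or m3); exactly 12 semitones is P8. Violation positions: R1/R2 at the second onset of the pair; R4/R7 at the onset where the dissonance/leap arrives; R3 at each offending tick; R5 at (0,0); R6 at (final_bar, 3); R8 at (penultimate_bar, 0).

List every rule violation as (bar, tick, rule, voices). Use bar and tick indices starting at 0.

bar 0: v0=E3 v1=E4 downbeat P8
bar 1: v0=G3 v1=E4 downbeat M6
bar 2: v0=F3 v1=A3 downbeat M3
bar 3: v0=G3 v1=G4 downbeat P8
bar 4: v0=E3 v1=E4 downbeat P8
bar 5: v0=F3 v1=A3 downbeat M3
bar 6: v0=D3 v1=F3 downbeat m3
bar 7: v0=E3 v1=G3 downbeat m3
bar 8: v0=F3 v1=E4 downbeat M7
bar 9: v0=D3 v1=B3 downbeat M6
bar 10: v0=D3 v1=B3 downbeat M6
bar 11: v0=E3 v1=E4 downbeat P8
  -> R2 @ bar 3 tick 0 v(0, 1): F3/D4 M6 -> G3/G4 P8 similar
  -> R4 @ bar 8 tick 0 v(0, 1): F3/E4 M7 untreated
  -> R7 @ bar 9 tick 0 v(1,): F4->B3 leap 6st
  -> R2 @ bar 11 tick 0 v(0, 1): D3/A3 P5 -> E3/E4 P8 similar

(3, 0, R2, (0, 1))
(8, 0, R4, (0, 1))
(9, 0, R7, (1,))
(11, 0, R2, (0, 1))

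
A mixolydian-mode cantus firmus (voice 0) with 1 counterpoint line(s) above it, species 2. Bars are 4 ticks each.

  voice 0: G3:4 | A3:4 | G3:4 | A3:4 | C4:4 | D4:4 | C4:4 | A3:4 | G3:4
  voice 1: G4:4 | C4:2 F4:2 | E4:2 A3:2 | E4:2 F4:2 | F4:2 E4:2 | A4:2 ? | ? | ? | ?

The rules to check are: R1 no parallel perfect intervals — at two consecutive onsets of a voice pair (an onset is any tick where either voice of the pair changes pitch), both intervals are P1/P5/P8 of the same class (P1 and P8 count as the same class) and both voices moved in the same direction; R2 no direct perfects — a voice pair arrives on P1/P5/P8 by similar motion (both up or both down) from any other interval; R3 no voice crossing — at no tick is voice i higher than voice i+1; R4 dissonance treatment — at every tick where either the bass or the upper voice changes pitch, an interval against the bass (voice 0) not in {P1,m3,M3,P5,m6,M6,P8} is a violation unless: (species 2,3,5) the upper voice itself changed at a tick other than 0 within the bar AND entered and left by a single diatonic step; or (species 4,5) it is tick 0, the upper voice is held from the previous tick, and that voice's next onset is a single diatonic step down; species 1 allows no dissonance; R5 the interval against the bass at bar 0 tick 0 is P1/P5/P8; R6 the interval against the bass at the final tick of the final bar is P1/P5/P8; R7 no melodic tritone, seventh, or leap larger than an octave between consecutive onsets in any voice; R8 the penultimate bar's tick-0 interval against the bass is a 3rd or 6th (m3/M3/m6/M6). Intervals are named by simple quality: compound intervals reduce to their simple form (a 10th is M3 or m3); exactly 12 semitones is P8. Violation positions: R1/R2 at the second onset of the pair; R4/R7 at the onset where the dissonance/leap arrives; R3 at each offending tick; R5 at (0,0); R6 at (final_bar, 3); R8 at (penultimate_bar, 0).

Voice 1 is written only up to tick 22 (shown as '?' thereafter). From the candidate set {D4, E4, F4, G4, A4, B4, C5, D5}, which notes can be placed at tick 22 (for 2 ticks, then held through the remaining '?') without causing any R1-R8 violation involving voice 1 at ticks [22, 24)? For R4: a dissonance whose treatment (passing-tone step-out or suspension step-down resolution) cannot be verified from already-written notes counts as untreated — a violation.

D4: legal
E4: violates R4
F4: legal
G4: violates R4
A4: legal
B4: legal
C5: violates R4
D5: legal

{A4, B4, D4, D5, F4}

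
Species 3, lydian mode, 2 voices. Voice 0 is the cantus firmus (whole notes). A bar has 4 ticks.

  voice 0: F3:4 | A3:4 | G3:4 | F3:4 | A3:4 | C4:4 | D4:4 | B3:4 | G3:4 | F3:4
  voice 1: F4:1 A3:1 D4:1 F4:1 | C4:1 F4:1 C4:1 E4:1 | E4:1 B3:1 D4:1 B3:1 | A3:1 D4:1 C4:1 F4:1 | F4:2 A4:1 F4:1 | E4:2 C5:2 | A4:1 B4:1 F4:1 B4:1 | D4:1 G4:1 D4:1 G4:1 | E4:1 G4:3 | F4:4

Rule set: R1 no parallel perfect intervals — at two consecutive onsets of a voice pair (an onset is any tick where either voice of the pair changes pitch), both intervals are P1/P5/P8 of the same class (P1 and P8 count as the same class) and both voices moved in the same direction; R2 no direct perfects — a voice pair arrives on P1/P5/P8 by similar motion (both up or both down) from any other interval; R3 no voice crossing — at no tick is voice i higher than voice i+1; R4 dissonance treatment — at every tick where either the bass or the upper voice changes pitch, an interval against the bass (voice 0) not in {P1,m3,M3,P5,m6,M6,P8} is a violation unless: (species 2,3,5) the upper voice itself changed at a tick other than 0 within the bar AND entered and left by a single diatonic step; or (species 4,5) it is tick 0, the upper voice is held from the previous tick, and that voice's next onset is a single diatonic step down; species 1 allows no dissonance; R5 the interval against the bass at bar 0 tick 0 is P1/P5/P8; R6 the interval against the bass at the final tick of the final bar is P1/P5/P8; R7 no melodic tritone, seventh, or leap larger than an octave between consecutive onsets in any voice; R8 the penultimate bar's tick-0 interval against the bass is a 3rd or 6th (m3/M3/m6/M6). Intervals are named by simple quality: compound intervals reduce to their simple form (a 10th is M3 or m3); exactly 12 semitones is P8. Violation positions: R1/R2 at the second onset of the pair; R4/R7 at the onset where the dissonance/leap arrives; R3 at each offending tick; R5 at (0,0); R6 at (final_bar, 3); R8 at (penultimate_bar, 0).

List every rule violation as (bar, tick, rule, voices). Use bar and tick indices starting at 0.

bar 0: v0=F3 v1=F4 downbeat P8
bar 1: v0=A3 v1=C4 downbeat m3
bar 2: v0=G3 v1=E4 downbeat M6
bar 3: v0=F3 v1=A3 downbeat M3
bar 4: v0=A3 v1=F4 downbeat m6
bar 5: v0=C4 v1=E4 downbeat M3
bar 6: v0=D4 v1=A4 downbeat P5
bar 7: v0=B3 v1=D4 downbeat m3
bar 8: v0=G3 v1=E4 downbeat M6
bar 9: v0=F3 v1=F4 downbeat P8
  -> R7 @ bar 6 tick 2 v(1,): B4->F4 leap 6st
  -> R7 @ bar 6 tick 3 v(1,): F4->B4 leap 6st
  -> R1 @ bar 9 tick 0 v(0, 1): G3/G4 P8 -> F3/F4 P8 similar

(6, 2, R7, (1,))
(6, 3, R7, (1,))
(9, 0, R1, (0, 1))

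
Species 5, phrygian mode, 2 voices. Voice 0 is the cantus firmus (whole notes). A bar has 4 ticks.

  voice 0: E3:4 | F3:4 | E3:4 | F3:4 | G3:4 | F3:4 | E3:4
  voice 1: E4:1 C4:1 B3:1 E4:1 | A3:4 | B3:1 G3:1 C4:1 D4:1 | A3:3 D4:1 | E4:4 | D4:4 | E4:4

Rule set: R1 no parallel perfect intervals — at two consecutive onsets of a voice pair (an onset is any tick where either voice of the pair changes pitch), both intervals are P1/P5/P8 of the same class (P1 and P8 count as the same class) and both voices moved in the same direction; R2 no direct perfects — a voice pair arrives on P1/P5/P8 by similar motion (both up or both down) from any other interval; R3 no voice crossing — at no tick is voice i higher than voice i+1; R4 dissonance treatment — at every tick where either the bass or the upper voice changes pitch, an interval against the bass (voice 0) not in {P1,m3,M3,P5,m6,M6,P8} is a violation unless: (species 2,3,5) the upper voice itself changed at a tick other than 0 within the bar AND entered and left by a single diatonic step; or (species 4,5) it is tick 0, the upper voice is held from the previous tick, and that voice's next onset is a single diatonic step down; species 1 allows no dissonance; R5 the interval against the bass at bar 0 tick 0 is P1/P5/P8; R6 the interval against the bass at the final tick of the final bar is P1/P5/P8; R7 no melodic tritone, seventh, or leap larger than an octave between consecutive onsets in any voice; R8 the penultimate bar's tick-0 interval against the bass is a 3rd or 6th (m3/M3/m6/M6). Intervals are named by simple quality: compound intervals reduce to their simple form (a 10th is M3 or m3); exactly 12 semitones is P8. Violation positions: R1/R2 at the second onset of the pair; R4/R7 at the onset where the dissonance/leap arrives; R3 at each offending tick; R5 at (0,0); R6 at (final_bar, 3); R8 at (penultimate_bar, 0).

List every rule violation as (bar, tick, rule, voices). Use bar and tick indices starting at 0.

bar 0: v0=E3 v1=E4 downbeat P8
bar 1: v0=F3 v1=A3 downbeat M3
bar 2: v0=E3 v1=B3 downbeat P5
bar 3: v0=F3 v1=A3 downbeat M3
bar 4: v0=G3 v1=E4 downbeat M6
bar 5: v0=F3 v1=D4 downbeat M6
bar 6: v0=E3 v1=E4 downbeat P8
  -> R4 @ bar 2 tick 3 v(0, 1): E3/D4 m7 untreated

(2, 3, R4, (0, 1))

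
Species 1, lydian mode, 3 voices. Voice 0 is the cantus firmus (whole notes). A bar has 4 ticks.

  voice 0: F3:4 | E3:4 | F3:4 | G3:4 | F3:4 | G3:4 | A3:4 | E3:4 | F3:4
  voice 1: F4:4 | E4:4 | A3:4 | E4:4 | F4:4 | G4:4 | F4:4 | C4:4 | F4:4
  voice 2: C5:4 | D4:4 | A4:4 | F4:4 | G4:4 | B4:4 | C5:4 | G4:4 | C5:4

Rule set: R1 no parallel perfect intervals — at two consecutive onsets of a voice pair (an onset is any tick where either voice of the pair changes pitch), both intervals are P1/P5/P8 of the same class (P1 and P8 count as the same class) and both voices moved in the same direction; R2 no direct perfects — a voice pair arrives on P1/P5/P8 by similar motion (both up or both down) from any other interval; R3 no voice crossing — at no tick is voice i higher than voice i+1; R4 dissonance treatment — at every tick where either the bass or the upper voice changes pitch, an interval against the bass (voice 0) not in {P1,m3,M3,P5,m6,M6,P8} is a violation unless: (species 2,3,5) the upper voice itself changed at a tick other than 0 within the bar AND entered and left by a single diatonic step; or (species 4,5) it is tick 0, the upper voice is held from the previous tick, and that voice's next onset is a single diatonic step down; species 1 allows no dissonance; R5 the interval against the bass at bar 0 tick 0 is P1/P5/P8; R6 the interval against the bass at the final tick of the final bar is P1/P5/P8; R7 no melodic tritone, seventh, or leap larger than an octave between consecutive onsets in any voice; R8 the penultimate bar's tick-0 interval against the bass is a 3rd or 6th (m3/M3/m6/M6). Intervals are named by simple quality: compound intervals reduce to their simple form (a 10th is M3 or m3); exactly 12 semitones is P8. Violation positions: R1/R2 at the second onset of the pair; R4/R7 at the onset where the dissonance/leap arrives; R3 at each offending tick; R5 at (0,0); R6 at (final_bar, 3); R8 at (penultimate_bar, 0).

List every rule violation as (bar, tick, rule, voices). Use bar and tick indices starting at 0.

bar 0: v0=F3 v1=F4 v2=C5 downbeat P5
bar 1: v0=E3 v1=E4 v2=D4 downbeat m7
bar 2: v0=F3 v1=A3 v2=A4 downbeat M3
bar 3: v0=G3 v1=E4 v2=F4 downbeat m7
bar 4: v0=F3 v1=F4 v2=G4 downbeat M2
bar 5: v0=G3 v1=G4 v2=B4 downbeat M3
bar 6: v0=A3 v1=F4 v2=C5 downbeat m3
bar 7: v0=E3 v1=C4 v2=G4 downbeat m3
bar 8: v0=F3 v1=F4 v2=C5 downbeat P5
  -> R1 @ bar 1 tick 0 v(0, 1): F3/F4 P8 -> E3/E4 P8 similar
  -> R3 @ bar 1 tick 0 v(1, 2): E4 above D4
  -> R4 @ bar 1 tick 0 v(0, 2): E3/D4 m7 untreated
  -> R7 @ bar 1 tick 0 v(2,): C5->D4 leap 10st
  -> R3 @ bar 1 tick 1 v(1, 2): E4 above D4
  -> R3 @ bar 1 tick 2 v(1, 2): E4 above D4
  -> R3 @ bar 1 tick 3 v(1, 2): E4 above D4
  -> R4 @ bar 3 tick 0 v(0, 2): G3/F4 m7 untreated
  -> R4 @ bar 4 tick 0 v(0, 2): F3/G4 M2 untreated
  -> R1 @ bar 5 tick 0 v(0, 1): F3/F4 P8 -> G3/G4 P8 similar
  -> R1 @ bar 7 tick 0 v(1, 2): F4/C5 P5 -> C4/G4 P5 similar
  -> R1 @ bar 8 tick 0 v(1, 2): C4/G4 P5 -> F4/C5 P5 similar
  -> R2 @ bar 8 tick 0 v(0, 1): E3/C4 m6 -> F3/F4 P8 similar
  -> R2 @ bar 8 tick 0 v(0, 2): E3/G4 m3 -> F3/C5 P5 similar

(1, 0, R1, (0, 1))
(1, 0, R3, (1, 2))
(1, 0, R4, (0, 2))
(1, 0, R7, (2,))
(1, 1, R3, (1, 2))
(1, 2, R3, (1, 2))
(1, 3, R3, (1, 2))
(3, 0, R4, (0, 2))
(4, 0, R4, (0, 2))
(5, 0, R1, (0, 1))
(7, 0, R1, (1, 2))
(8, 0, R1, (1, 2))
(8, 0, R2, (0, 1))
(8, 0, R2, (0, 2))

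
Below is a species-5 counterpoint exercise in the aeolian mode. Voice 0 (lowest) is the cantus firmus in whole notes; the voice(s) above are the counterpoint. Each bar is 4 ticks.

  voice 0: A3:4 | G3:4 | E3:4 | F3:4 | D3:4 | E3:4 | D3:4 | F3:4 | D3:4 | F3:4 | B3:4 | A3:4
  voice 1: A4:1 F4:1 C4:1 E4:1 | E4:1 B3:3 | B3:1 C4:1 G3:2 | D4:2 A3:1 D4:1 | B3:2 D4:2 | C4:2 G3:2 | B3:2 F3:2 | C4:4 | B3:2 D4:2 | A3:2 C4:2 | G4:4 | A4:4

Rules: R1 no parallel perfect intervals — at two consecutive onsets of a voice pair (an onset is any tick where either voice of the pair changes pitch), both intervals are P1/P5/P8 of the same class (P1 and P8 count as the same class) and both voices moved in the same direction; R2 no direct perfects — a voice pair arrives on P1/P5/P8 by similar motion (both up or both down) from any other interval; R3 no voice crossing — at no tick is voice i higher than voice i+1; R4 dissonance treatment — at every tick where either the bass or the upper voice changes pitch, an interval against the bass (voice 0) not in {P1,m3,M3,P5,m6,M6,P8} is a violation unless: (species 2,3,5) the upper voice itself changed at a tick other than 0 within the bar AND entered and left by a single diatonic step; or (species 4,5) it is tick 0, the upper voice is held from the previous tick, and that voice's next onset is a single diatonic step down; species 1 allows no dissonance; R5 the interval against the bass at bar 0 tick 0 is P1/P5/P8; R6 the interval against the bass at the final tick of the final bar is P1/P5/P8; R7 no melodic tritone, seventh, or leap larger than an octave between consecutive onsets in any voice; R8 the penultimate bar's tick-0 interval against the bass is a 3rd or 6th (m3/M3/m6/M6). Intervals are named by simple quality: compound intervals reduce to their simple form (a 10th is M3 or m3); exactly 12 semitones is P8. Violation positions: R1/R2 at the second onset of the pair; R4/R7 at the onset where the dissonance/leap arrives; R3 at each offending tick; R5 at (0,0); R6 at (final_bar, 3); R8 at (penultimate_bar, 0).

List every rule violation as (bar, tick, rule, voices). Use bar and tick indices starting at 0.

(6, 2, R7, (1,))
(7, 0, R2, (0, 1))
(10, 0, R7, (0,))

bar 0: v0=A3 v1=A4 downbeat P8
bar 1: v0=G3 v1=E4 downbeat M6
bar 2: v0=E3 v1=B3 downbeat P5
bar 3: v0=F3 v1=D4 downbeat M6
bar 4: v0=D3 v1=B3 downbeat M6
bar 5: v0=E3 v1=C4 downbeat m6
bar 6: v0=D3 v1=B3 downbeat M6
bar 7: v0=F3 v1=C4 downbeat P5
bar 8: v0=D3 v1=B3 downbeat M6
bar 9: v0=F3 v1=A3 downbeat M3
bar 10: v0=B3 v1=G4 downbeat m6
bar 11: v0=A3 v1=A4 downbeat P8
  -> R7 @ bar 6 tick 2 v(1,): B3->F3 leap 6st
  -> R2 @ bar 7 tick 0 v(0, 1): D3/F3 m3 -> F3/C4 P5 similar
  -> R7 @ bar 10 tick 0 v(0,): F3->B3 leap 6st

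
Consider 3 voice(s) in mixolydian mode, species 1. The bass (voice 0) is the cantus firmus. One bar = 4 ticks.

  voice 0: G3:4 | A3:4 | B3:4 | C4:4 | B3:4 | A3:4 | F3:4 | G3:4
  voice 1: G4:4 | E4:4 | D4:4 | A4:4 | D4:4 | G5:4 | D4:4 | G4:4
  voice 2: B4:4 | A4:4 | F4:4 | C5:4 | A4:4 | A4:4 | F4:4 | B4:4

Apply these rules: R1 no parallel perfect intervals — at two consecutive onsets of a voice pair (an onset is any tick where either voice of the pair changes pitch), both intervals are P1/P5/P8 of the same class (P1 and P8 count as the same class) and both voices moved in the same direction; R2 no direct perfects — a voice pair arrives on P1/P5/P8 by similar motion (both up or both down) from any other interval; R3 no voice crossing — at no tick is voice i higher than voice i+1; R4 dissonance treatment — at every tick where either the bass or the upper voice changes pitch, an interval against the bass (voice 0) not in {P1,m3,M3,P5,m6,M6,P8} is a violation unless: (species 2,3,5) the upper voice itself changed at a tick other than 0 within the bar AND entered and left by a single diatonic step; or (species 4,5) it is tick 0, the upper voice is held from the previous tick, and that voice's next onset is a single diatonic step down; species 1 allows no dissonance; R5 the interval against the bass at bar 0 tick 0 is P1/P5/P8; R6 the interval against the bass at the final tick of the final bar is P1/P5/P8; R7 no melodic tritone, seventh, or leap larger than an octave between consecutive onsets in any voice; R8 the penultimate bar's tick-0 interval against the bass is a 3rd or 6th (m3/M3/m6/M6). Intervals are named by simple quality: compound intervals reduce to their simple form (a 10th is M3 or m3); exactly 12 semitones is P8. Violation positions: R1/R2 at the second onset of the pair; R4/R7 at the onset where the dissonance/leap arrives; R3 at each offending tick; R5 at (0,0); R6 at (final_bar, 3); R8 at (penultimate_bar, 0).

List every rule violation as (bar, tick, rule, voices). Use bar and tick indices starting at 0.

bar 0: v0=G3 v1=G4 v2=B4 downbeat M3
bar 1: v0=A3 v1=E4 v2=A4 downbeat P8
bar 2: v0=B3 v1=D4 v2=F4 downbeat TT
bar 3: v0=C4 v1=A4 v2=C5 downbeat P8
bar 4: v0=B3 v1=D4 v2=A4 downbeat m7
bar 5: v0=A3 v1=G5 v2=A4 downbeat P8
bar 6: v0=F3 v1=D4 v2=F4 downbeat P8
bar 7: v0=G3 v1=G4 v2=B4 downbeat M3
  -> R5 @ bar 0 tick 0 v(0, 2): opens on M3
  -> R4 @ bar 2 tick 0 v(0, 2): B3/F4 TT untreated
  -> R2 @ bar 3 tick 0 v(0, 2): B3/F4 TT -> C4/C5 P8 similar
  -> R2 @ bar 4 tick 0 v(1, 2): A4/C5 m3 -> D4/A4 P5 similar
  -> R4 @ bar 4 tick 0 v(0, 2): B3/A4 m7 untreated
  -> R3 @ bar 5 tick 0 v(1, 2): G5 above A4
  -> R4 @ bar 5 tick 0 v(0, 1): A3/G5 m7 untreated
  -> R7 @ bar 5 tick 0 v(1,): D4->G5 leap 17st
  -> R3 @ bar 5 tick 1 v(1, 2): G5 above A4
  -> R3 @ bar 5 tick 2 v(1, 2): G5 above A4
  -> R3 @ bar 5 tick 3 v(1, 2): G5 above A4
  -> R1 @ bar 6 tick 0 v(0, 2): A3/A4 P8 -> F3/F4 P8 similar
  -> R7 @ bar 6 tick 0 v(1,): G5->D4 leap 17st
  -> R8 @ bar 6 tick 0 v(0, 2): penult P8 not 3rd/6th
  -> R2 @ bar 7 tick 0 v(0, 1): F3/D4 M6 -> G3/G4 P8 similar
  -> R7 @ bar 7 tick 0 v(2,): F4->B4 leap 6st
  -> R6 @ bar 7 tick 3 v(0, 2): closes on M3

(0, 0, R5, (0, 2))
(2, 0, R4, (0, 2))
(3, 0, R2, (0, 2))
(4, 0, R2, (1, 2))
(4, 0, R4, (0, 2))
(5, 0, R3, (1, 2))
(5, 0, R4, (0, 1))
(5, 0, R7, (1,))
(5, 1, R3, (1, 2))
(5, 2, R3, (1, 2))
(5, 3, R3, (1, 2))
(6, 0, R1, (0, 2))
(6, 0, R7, (1,))
(6, 0, R8, (0, 2))
(7, 0, R2, (0, 1))
(7, 0, R7, (2,))
(7, 3, R6, (0, 2))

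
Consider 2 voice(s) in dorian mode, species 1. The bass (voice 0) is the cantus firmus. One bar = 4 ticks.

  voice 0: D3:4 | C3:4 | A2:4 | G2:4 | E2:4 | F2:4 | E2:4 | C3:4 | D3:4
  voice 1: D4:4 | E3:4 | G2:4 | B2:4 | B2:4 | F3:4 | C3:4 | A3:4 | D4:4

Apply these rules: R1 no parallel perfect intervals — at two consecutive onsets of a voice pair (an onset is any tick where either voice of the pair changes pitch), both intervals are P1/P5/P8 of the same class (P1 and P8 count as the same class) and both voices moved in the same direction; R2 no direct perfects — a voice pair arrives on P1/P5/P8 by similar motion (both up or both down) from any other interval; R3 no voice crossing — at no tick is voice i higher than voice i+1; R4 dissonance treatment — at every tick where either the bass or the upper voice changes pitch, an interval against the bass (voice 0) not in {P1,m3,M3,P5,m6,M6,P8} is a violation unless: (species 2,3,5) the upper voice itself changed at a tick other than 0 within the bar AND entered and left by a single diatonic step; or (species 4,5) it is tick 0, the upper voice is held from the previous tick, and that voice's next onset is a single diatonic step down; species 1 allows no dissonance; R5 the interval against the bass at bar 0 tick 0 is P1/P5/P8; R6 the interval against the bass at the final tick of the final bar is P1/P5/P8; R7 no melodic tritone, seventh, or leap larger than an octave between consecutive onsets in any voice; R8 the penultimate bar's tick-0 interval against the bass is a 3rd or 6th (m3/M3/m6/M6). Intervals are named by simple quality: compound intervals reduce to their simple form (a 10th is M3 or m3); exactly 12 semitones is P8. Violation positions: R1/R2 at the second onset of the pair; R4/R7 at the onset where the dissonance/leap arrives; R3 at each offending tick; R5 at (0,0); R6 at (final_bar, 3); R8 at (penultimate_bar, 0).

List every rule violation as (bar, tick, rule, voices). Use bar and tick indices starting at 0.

bar 0: v0=D3 v1=D4 downbeat P8
bar 1: v0=C3 v1=E3 downbeat M3
bar 2: v0=A2 v1=G2 downbeat M2
bar 3: v0=G2 v1=B2 downbeat M3
bar 4: v0=E2 v1=B2 downbeat P5
bar 5: v0=F2 v1=F3 downbeat P8
bar 6: v0=E2 v1=C3 downbeat m6
bar 7: v0=C3 v1=A3 downbeat M6
bar 8: v0=D3 v1=D4 downbeat P8
  -> R7 @ bar 1 tick 0 v(1,): D4->E3 leap 10st
  -> R3 @ bar 2 tick 0 v(0, 1): A2 above G2
  -> R4 @ bar 2 tick 0 v(0, 1): A2/G2 M2 untreated
  -> R3 @ bar 2 tick 1 v(0, 1): A2 above G2
  -> R3 @ bar 2 tick 2 v(0, 1): A2 above G2
  -> R3 @ bar 2 tick 3 v(0, 1): A2 above G2
  -> R2 @ bar 5 tick 0 v(0, 1): E2/B2 P5 -> F2/F3 P8 similar
  -> R7 @ bar 5 tick 0 v(1,): B2->F3 leap 6st
  -> R2 @ bar 8 tick 0 v(0, 1): C3/A3 M6 -> D3/D4 P8 similar

(1, 0, R7, (1,))
(2, 0, R3, (0, 1))
(2, 0, R4, (0, 1))
(2, 1, R3, (0, 1))
(2, 2, R3, (0, 1))
(2, 3, R3, (0, 1))
(5, 0, R2, (0, 1))
(5, 0, R7, (1,))
(8, 0, R2, (0, 1))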